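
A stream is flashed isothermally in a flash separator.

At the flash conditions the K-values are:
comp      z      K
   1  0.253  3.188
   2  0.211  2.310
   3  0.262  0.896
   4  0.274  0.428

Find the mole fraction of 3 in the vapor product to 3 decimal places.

Newton–Raphson from β = 0.5:
  β = 0.500: g = 0.1831, g' = -0.587 → β = 0.812
  β = 0.812: g = 0.0110, g' = -0.558 → β = 0.832
  β = 0.832: g = -0.0001, g' = -0.565 → β = 0.831
Converged at β = 0.831.
Compositions from xᵢ = zᵢ/(1+β(Kᵢ−1)), yᵢ = Kᵢxᵢ:
  1: x = 0.090, y = 0.286
  2: x = 0.101, y = 0.233
  3: x = 0.287, y = 0.257
  4: x = 0.522, y = 0.224

y_3 = 0.257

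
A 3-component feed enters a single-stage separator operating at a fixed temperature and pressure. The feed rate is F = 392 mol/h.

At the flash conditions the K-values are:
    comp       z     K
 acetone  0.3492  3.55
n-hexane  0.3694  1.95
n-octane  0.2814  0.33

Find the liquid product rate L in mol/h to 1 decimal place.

L = 44.8 mol/h

Material balance + equilibrium reduce to Σ zᵢ(Kᵢ−1)/(1+β(Kᵢ−1)) = 0.
g(0) = ΣzᵢKᵢ − 1 = 1.0529 and g(1) = 1 − Σzᵢ/Kᵢ = -0.1405, so a root lies in (0, 1).
Newton iteration, β⁰ = 0.41:
  β = 0.4100: g = 0.42794, g' = -0.9555 → β = 0.8579
  β = 0.8579: g = 0.02932, g' = -1.0233 → β = 0.8865
  β = 0.8865: g = -0.00076, g' = -1.0780 → β = 0.8858
Converged at β = 0.8858.
Then V = β·F = 0.8858·392 = 347.2 mol/h and L = F − V = 44.8 mol/h.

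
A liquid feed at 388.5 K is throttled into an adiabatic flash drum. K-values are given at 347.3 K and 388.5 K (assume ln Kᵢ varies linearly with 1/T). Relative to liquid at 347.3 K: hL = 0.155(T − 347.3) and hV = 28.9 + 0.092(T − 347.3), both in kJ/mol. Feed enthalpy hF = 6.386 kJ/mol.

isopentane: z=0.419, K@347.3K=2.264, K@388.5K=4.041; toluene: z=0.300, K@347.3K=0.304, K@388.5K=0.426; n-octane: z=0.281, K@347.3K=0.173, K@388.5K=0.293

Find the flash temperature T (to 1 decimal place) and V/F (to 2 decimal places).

T = 354.5 K, V/F = 0.19

Adiabatic flash: solve Rachford–Rice at each trial T, then check hF = ψ·hV(T) + (1−ψ)·hL(T).
  T = 347.3 K: K = (2.264, 0.304, 0.173), RR gives ψ = 0.092, H_out = 2.654 kJ/mol
  T = 388.5 K: K = (4.041, 0.426, 0.293), RR gives ψ = 0.462, H_out = 18.548 kJ/mol
  T = 367.9 K: K = (3.074, 0.363, 0.228), RR gives ψ = 0.315, H_out = 11.895 kJ/mol
  T = 357.6 K: K = (2.650, 0.333, 0.200), RR gives ψ = 0.220, H_out = 7.806 kJ/mol
  T = 352.5 K: K = (2.454, 0.319, 0.186), RR gives ψ = 0.162, H_out = 5.431 kJ/mol
  T = 355.1 K: K = (2.553, 0.326, 0.193), RR gives ψ = 0.193, H_out = 6.678 kJ/mol
  T = 353.8 K: K = (2.503, 0.322, 0.190), RR gives ψ = 0.178, H_out = 6.065 kJ/mol
Linear interpolation between T = 353.8 (H_out = 6.065) and T = 355.1 (H_out = 6.678) on hF = 6.386 gives T ≈ 354.5 K, at which ψ = 0.19.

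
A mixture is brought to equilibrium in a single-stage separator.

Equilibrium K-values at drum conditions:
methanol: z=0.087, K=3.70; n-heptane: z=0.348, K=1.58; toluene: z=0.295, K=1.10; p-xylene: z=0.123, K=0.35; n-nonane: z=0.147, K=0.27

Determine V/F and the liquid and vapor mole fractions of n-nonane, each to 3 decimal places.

Material balance + equilibrium reduce to Σ zᵢ(Kᵢ−1)/(1+V/F(Kᵢ−1)) = 0.
g(0) = ΣzᵢKᵢ − 1 = 0.279 and g(1) = 1 − Σzᵢ/Kᵢ = -0.408, so a root lies in (0, 1).
Newton iteration, V/F⁰ = 0.5:
  V/F = 0.500: g = -0.0029, g' = -0.496 → V/F = 0.494
Converged at V/F = 0.494.
Compositions from xᵢ = zᵢ/(1+V/F(Kᵢ−1)), yᵢ = Kᵢxᵢ:
  methanol: x = 0.037, y = 0.138
  n-heptane: x = 0.270, y = 0.427
  toluene: x = 0.281, y = 0.309
  p-xylene: x = 0.181, y = 0.063
  n-nonane: x = 0.230, y = 0.062

V/F = 0.494, x_n-nonane = 0.230, y_n-nonane = 0.062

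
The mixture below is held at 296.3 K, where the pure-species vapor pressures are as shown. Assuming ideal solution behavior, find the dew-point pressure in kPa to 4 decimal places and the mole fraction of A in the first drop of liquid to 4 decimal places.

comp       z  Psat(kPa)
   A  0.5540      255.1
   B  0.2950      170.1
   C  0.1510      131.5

Pdew = 197.8529 kPa, x_A = 0.4297

At the dew point ψ → 1, so Σzᵢ/Kᵢ = 1 with Kᵢ = Pᵢˢᵃᵗ/P ⇒ 1/P = Σzᵢ/Pᵢˢᵃᵗ.
1/P = 0.5540/255.1 + 0.2950/170.1 + 0.1510/131.5 = 0.0050543 ⇒ P = 197.8529 kPa
xᵢ = zᵢP/Pᵢˢᵃᵗ ⇒ x_A = 0.5540·197.8529/255.1 = 0.4297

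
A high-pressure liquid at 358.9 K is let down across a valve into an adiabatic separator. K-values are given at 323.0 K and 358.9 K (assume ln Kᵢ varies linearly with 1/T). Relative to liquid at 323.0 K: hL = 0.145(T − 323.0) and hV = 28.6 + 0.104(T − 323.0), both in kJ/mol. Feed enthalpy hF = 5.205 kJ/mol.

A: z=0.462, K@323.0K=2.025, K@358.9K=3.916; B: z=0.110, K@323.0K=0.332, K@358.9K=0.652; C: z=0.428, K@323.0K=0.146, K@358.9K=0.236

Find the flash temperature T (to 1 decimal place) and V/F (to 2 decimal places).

Adiabatic flash: solve Rachford–Rice at each trial T, then check hF = ψ·hV(T) + (1−ψ)·hL(T).
  T = 323.0 K: K = (2.025, 0.332, 0.146), RR gives ψ = 0.041, H_out = 1.177 kJ/mol
  T = 358.9 K: K = (3.916, 0.652, 0.236), RR gives ψ = 0.479, H_out = 18.209 kJ/mol
  T = 340.9 K: K = (2.863, 0.473, 0.188), RR gives ψ = 0.320, H_out = 11.509 kJ/mol
  T = 331.9 K: K = (2.417, 0.398, 0.166), RR gives ψ = 0.206, H_out = 7.108 kJ/mol
  T = 327.4 K: K = (2.213, 0.364, 0.156), RR gives ψ = 0.132, H_out = 4.384 kJ/mol
  T = 329.6 K: K = (2.311, 0.380, 0.161), RR gives ψ = 0.170, H_out = 5.773 kJ/mol
Linear interpolation between T = 327.4 (H_out = 4.384) and T = 329.6 (H_out = 5.773) on hF = 5.205 gives T ≈ 328.7 K, at which ψ = 0.15.

T = 328.7 K, V/F = 0.15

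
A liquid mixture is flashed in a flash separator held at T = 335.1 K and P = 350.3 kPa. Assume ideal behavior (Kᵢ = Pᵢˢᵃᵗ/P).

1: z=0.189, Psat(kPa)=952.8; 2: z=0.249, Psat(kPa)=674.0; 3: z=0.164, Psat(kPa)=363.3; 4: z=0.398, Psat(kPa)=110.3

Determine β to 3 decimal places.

Raoult's law: Kᵢ = Pᵢˢᵃᵗ/P = Pᵢˢᵃᵗ/350.3.
  K_1 = 952.8/350.3 = 2.71995, K_2 = 674.0/350.3 = 1.92407, K_3 = 363.3/350.3 = 1.03711, K_4 = 110.3/350.3 = 0.31487
Newton iteration, β⁰ = 0.5:
  β = 0.500: g = -0.0766, g' = -0.694 → β = 0.389
  β = 0.389: g = -0.0021, g' = -0.663 → β = 0.386
Converged at β = 0.386.

β = 0.386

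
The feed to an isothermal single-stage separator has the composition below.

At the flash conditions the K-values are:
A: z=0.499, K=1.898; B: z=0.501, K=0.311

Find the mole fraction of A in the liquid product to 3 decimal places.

Rachford–Rice: g(β) = Σ zᵢ(Kᵢ−1)/(1+β(Kᵢ−1)) = 0.
Feasibility: ΣzᵢKᵢ = 1.103, Σzᵢ/Kᵢ = 1.874 — both > 1, two phases present.
Binary case is linear: z₁(K₁−1)(1+β(K₂−1)) + z₂(K₂−1)(1+β(K₁−1)) = 0
⇒ β = [z₁(K₁−1)+z₂(K₂−1)] / [−(K₁−1)(K₂−1)] = 0.1029/0.6187 = 0.166
Compositions from xᵢ = zᵢ/(1+β(Kᵢ−1)), yᵢ = Kᵢxᵢ:
  A: x = 0.434, y = 0.824
  B: x = 0.566, y = 0.176

x_A = 0.434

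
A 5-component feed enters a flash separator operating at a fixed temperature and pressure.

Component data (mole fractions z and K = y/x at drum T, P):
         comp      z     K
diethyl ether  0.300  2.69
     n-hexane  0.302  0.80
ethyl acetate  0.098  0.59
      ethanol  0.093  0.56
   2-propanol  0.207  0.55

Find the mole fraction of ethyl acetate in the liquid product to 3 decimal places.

x_ethyl acetate = 0.121

Let ψ = V/F and solve Σ zᵢ(Kᵢ−1)/(1+ψ(Kᵢ−1)) = 0.
Check two-phase: ΣzᵢKᵢ = 1.272 > 1 and Σzᵢ/Kᵢ = 1.198 > 1, so g(0) = 0.272 > 0 and g(1) = -0.198 < 0.
Iterate (Newton) starting at ψ = 0.5:
  ψ = 0.500: g = -0.0155, g' = -0.392 → ψ = 0.460
  ψ = 0.460: g = 0.0003, g' = -0.406 → ψ = 0.461
Converged at ψ = 0.461.
Compositions from xᵢ = zᵢ/(1+ψ(Kᵢ−1)), yᵢ = Kᵢxᵢ:
  diethyl ether: x = 0.169, y = 0.454
  n-hexane: x = 0.333, y = 0.266
  ethyl acetate: x = 0.121, y = 0.071
  ethanol: x = 0.117, y = 0.065
  2-propanol: x = 0.261, y = 0.144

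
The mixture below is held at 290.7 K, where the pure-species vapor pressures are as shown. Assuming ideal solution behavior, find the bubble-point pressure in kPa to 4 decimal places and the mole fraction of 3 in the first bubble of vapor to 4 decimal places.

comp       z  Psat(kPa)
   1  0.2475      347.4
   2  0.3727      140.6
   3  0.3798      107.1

Pbub = 179.0597 kPa, y_3 = 0.2272

At the bubble point ψ → 0, so ΣzᵢKᵢ = 1 with Kᵢ = Pᵢˢᵃᵗ/P ⇒ P = ΣzᵢPᵢˢᵃᵗ.
P = 0.2475·347.4 + 0.3727·140.6 + 0.3798·107.1 = 179.0597 kPa
yᵢ = zᵢPᵢˢᵃᵗ/P ⇒ y_3 = 0.3798·107.1/179.0597 = 0.2272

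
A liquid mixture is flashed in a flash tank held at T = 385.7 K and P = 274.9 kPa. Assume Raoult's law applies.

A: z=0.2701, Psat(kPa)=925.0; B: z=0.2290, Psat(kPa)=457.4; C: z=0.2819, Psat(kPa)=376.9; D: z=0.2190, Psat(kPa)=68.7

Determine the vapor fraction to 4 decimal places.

Raoult's law: Kᵢ = Pᵢˢᵃᵗ/P = Pᵢˢᵃᵗ/274.9.
  K_A = 925.0/274.9 = 3.364860, K_B = 457.4/274.9 = 1.663878, K_C = 376.9/274.9 = 1.371044, K_D = 68.7/274.9 = 0.249909
Iterate (Newton) starting at ψ = 0.69:
  ψ = 0.6900: g = 0.08975, g' = -0.8196 → ψ = 0.7995
  ψ = 0.7995: g = -0.00943, g' = -1.0159 → ψ = 0.7902
  ψ = 0.7902: g = -0.00011, g' = -0.9931 → ψ = 0.7901
Converged at ψ = 0.7901.

ψ = 0.7901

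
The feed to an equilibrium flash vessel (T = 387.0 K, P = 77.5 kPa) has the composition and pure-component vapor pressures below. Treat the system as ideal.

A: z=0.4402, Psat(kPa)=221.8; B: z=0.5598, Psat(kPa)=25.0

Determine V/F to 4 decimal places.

V/F = 0.3492

Raoult's law: Kᵢ = Pᵢˢᵃᵗ/P = Pᵢˢᵃᵗ/77.5.
  K_A = 221.8/77.5 = 2.861935, K_B = 25.0/77.5 = 0.322581
Rachford–Rice: g(V/F) = Σ zᵢ(Kᵢ−1)/(1+V/F(Kᵢ−1)) = 0.
Feasibility: ΣzᵢKᵢ = 1.4404, Σzᵢ/Kᵢ = 1.8892 — both > 1, two phases present.
Newton iteration, V/F⁰ = 0.48:
  V/F = 0.4800: g = -0.12913, g' = -0.9896 → V/F = 0.3495
  V/F = 0.3495: g = -0.00035, g' = -1.0010 → V/F = 0.3492
Converged at V/F = 0.3492.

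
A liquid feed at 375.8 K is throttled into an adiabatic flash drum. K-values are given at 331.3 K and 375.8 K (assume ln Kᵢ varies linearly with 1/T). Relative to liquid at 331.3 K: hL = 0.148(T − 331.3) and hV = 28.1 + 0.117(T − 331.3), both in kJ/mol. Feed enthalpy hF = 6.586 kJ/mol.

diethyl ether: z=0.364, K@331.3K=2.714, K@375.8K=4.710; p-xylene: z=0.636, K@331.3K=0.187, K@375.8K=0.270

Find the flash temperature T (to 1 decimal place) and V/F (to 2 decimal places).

T = 343.6 K, V/F = 0.17

Adiabatic flash: solve Rachford–Rice at each trial T, then check hF = ψ·hV(T) + (1−ψ)·hL(T).
  T = 331.3 K: K = (2.714, 0.187), RR gives ψ = 0.077, H_out = 2.154 kJ/mol
  T = 375.8 K: K = (4.710, 0.270), RR gives ψ = 0.327, H_out = 15.329 kJ/mol
  T = 353.6 K: K = (3.640, 0.227), RR gives ψ = 0.230, H_out = 9.611 kJ/mol
  T = 342.5 K: K = (3.160, 0.207), RR gives ψ = 0.165, H_out = 6.225 kJ/mol
  T = 348.1 K: K = (3.398, 0.217), RR gives ψ = 0.200, H_out = 7.995 kJ/mol
  T = 345.3 K: K = (3.278, 0.212), RR gives ψ = 0.183, H_out = 7.128 kJ/mol
  T = 343.9 K: K = (3.219, 0.210), RR gives ψ = 0.174, H_out = 6.681 kJ/mol
Linear interpolation between T = 342.5 (H_out = 6.225) and T = 343.9 (H_out = 6.681) on hF = 6.586 gives T ≈ 343.6 K, at which ψ = 0.17.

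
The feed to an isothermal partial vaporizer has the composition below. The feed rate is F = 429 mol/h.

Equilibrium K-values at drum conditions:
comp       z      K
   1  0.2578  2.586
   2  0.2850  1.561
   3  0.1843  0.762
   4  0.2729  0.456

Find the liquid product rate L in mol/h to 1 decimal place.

L = 112.2 mol/h

Newton–Raphson from β = 0.5:
  β = 0.5000: g = 0.09919, g' = -0.4222 → β = 0.7349
  β = 0.7349: g = 0.00152, g' = -0.4228 → β = 0.7385
Converged at β = 0.7385.
Then V = β·F = 0.7385·429 = 316.8 mol/h and L = F − V = 112.2 mol/h.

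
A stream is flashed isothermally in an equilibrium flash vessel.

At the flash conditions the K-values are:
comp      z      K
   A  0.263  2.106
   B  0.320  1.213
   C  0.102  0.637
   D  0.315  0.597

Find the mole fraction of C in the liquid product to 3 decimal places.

Let ψ = V/F and solve Σ zᵢ(Kᵢ−1)/(1+ψ(Kᵢ−1)) = 0.
g(0) = ΣzᵢKᵢ − 1 = 0.195 and g(1) = 1 − Σzᵢ/Kᵢ = -0.076, so a root lies in (0, 1).
Iterate (Newton) starting at ψ = 0.42:
  ψ = 0.420: g = 0.0647, g' = -0.255 → ψ = 0.674
  ψ = 0.674: g = 0.0030, g' = -0.237 → ψ = 0.686
Converged at ψ = 0.686.
Compositions from xᵢ = zᵢ/(1+ψ(Kᵢ−1)), yᵢ = Kᵢxᵢ:
  A: x = 0.149, y = 0.315
  B: x = 0.279, y = 0.339
  C: x = 0.136, y = 0.087
  D: x = 0.435, y = 0.260

x_C = 0.136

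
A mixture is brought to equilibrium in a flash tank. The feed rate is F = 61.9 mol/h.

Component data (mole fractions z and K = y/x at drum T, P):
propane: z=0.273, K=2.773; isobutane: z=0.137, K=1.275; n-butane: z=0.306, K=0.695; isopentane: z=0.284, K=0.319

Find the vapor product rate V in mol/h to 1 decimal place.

Rachford–Rice: g(ψ) = Σ zᵢ(Kᵢ−1)/(1+ψ(Kᵢ−1)) = 0.
g(0) = ΣzᵢKᵢ − 1 = 0.235 and g(1) = 1 − Σzᵢ/Kᵢ = -0.536, so a root lies in (0, 1).
Newton iteration, ψ⁰ = 0.5:
  ψ = 0.500: g = -0.1137, g' = -0.592 → ψ = 0.308
Converged at ψ = 0.308.
Then V = ψ·F = 0.3081·61.9 = 19.1 mol/h and L = F − V = 42.8 mol/h.

V = 19.1 mol/h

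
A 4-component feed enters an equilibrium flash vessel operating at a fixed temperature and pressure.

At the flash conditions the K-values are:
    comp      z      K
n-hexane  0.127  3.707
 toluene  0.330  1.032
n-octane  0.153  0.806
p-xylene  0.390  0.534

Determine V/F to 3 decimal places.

V/F = 0.204

Material balance + equilibrium reduce to Σ zᵢ(Kᵢ−1)/(1+V/F(Kᵢ−1)) = 0.
Feasibility: ΣzᵢKᵢ = 1.143, Σzᵢ/Kᵢ = 1.274 — both > 1, two phases present.
Newton iteration, V/F⁰ = 0.5:
  V/F = 0.500: g = -0.1134, g' = -0.319 → V/F = 0.145
  V/F = 0.145: g = 0.0319, g' = -0.584 → V/F = 0.200
  V/F = 0.200: g = 0.0024, g' = -0.502 → V/F = 0.204
Converged at V/F = 0.204.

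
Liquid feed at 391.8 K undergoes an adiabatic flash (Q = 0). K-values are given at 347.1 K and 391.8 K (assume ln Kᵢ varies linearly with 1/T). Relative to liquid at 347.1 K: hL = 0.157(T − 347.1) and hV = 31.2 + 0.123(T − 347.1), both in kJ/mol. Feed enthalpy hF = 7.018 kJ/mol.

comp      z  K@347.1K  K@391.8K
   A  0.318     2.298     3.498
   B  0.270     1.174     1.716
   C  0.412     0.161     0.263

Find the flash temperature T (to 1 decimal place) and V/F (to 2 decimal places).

T = 352.0 K, V/F = 0.20

Adiabatic flash: solve Rachford–Rice at each trial T, then check hF = ψ·hV(T) + (1−ψ)·hL(T).
  T = 347.1 K: K = (2.298, 1.174, 0.161), RR gives ψ = 0.145, H_out = 4.510 kJ/mol
  T = 391.8 K: K = (3.498, 1.716, 0.263), RR gives ψ = 0.514, H_out = 22.282 kJ/mol
  T = 369.5 K: K = (2.873, 1.436, 0.209), RR gives ψ = 0.362, H_out = 14.535 kJ/mol
  T = 358.3 K: K = (2.578, 1.303, 0.184), RR gives ψ = 0.266, H_out = 9.951 kJ/mol
  T = 352.7 K: K = (2.436, 1.238, 0.172), RR gives ψ = 0.209, H_out = 7.366 kJ/mol
  T = 349.9 K: K = (2.367, 1.206, 0.167), RR gives ψ = 0.178, H_out = 5.976 kJ/mol
  T = 351.3 K: K = (2.401, 1.222, 0.169), RR gives ψ = 0.194, H_out = 6.680 kJ/mol
Linear interpolation between T = 351.3 (H_out = 6.680) and T = 352.7 (H_out = 7.366) on hF = 7.018 gives T ≈ 352.0 K, at which ψ = 0.20.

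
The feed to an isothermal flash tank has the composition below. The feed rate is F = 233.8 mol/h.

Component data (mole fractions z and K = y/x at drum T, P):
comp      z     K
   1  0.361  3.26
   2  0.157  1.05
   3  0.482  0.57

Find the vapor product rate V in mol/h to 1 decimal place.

Let β = V/F and solve Σ zᵢ(Kᵢ−1)/(1+β(Kᵢ−1)) = 0.
Check two-phase: ΣzᵢKᵢ = 1.616 > 1 and Σzᵢ/Kᵢ = 1.106 > 1, so g(0) = 0.616 > 0 and g(1) = -0.106 < 0.
Newton iteration, β⁰ = 0.68:
  β = 0.680: g = 0.0363, g' = -0.465 → β = 0.758
  β = 0.758: g = 0.0008, g' = -0.447 → β = 0.760
Converged at β = 0.760.
Then V = β·F = 0.7598·233.8 = 177.6 mol/h and L = F − V = 56.2 mol/h.

V = 177.6 mol/h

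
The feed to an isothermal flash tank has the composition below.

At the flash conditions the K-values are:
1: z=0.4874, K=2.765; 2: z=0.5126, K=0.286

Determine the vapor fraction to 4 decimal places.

Material balance + equilibrium reduce to Σ zᵢ(Kᵢ−1)/(1+ψ(Kᵢ−1)) = 0.
g(0) = ΣzᵢKᵢ − 1 = 0.4943 and g(1) = 1 − Σzᵢ/Kᵢ = -0.9686, so a root lies in (0, 1).
Binary case is linear: z₁(K₁−1)(1+ψ(K₂−1)) + z₂(K₂−1)(1+ψ(K₁−1)) = 0
⇒ ψ = [z₁(K₁−1)+z₂(K₂−1)] / [−(K₁−1)(K₂−1)] = 0.49426/1.26021 = 0.3922

ψ = 0.3922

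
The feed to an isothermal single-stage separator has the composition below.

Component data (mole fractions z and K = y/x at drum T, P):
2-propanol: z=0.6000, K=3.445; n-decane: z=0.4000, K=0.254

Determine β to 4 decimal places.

Binary case is linear: z₁(K₁−1)(1+β(K₂−1)) + z₂(K₂−1)(1+β(K₁−1)) = 0
⇒ β = [z₁(K₁−1)+z₂(K₂−1)] / [−(K₁−1)(K₂−1)] = 1.16860/1.82397 = 0.6407

β = 0.6407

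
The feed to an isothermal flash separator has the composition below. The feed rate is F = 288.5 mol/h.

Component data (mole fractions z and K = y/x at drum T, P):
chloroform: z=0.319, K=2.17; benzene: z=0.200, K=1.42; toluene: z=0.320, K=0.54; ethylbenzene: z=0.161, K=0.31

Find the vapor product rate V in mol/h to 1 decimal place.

V = 110.8 mol/h

Newton iteration, β⁰ = 0.5:
  β = 0.500: g = -0.0559, g' = -0.491 → β = 0.386
  β = 0.386: g = -0.0011, g' = -0.476 → β = 0.384
Converged at β = 0.384.
Then V = β·F = 0.3839·288.5 = 110.8 mol/h and L = F − V = 177.7 mol/h.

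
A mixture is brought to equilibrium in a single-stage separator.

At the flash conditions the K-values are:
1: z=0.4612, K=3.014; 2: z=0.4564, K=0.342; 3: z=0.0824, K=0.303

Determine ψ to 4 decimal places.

Let ψ = V/F and solve Σ zᵢ(Kᵢ−1)/(1+ψ(Kᵢ−1)) = 0.
Check two-phase: ΣzᵢKᵢ = 1.5711 > 1 and Σzᵢ/Kᵢ = 1.7595 > 1, so g(0) = 0.5711 > 0 and g(1) = -0.7595 < 0.
Newton iteration, ψ⁰ = 0.66:
  ψ = 0.6600: g = -0.23843, g' = -1.0995 → ψ = 0.4432
  ψ = 0.4432: g = -0.01622, g' = -0.9999 → ψ = 0.4269
  ψ = 0.4269: g = 0.00003, g' = -1.0041 → ψ = 0.4270
Converged at ψ = 0.4270.

ψ = 0.4270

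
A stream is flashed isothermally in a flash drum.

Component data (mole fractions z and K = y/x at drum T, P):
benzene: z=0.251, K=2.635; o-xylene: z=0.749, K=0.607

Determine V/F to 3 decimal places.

V/F = 0.181

Rachford–Rice: g(V/F) = Σ zᵢ(Kᵢ−1)/(1+V/F(Kᵢ−1)) = 0.
g(0) = ΣzᵢKᵢ − 1 = 0.116 and g(1) = 1 − Σzᵢ/Kᵢ = -0.329, so a root lies in (0, 1).
Newton–Raphson from V/F = 0.5:
  V/F = 0.500: g = -0.1405, g' = -0.382 → V/F = 0.132
  V/F = 0.132: g = 0.0269, g' = -0.582 → V/F = 0.179
  V/F = 0.179: g = 0.0011, g' = -0.536 → V/F = 0.181
Converged at V/F = 0.181.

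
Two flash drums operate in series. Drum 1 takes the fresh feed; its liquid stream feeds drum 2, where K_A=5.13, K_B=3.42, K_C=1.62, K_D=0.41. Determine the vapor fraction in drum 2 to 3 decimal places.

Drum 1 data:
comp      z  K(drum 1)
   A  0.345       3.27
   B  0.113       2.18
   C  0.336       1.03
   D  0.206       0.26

V/F (drum 2) = 0.470

Drum 1:
Rachford–Rice: g(ψ₁) = Σ zᵢ(Kᵢ−1)/(1+ψ₁(Kᵢ−1)) = 0.
Feasibility: ΣzᵢKᵢ = 1.774, Σzᵢ/Kᵢ = 1.276 — both > 1, two phases present.
Iterate (Newton) starting at ψ₁ = 0.52:
  ψ₁ = 0.520: g = 0.2039, g' = -0.733 → ψ₁ = 0.798
  ψ₁ = 0.798: g = -0.0155, g' = -0.940 → ψ₁ = 0.782
Converged at ψ₁ = 0.782.
Drum-1 compositions:
  A: x = 0.124, y = 0.407
  B: x = 0.059, y = 0.128
  C: x = 0.328, y = 0.338
  D: x = 0.489, y = 0.127
Drum-2 feed = drum-1 liquid: z₂ = (0.1244, 0.0588, 0.3283, 0.4885).
Drum 2:
Rachford–Rice: g(ψ₂) = Σ zᵢ(Kᵢ−1)/(1+ψ₂(Kᵢ−1)) = 0.
Feasibility: ΣzᵢKᵢ = 1.571, Σzᵢ/Kᵢ = 1.436 — both > 1, two phases present.
Newton iteration, ψ₂⁰ = 0.5:
  ψ₂ = 0.500: g = -0.0215, g' = -0.712 → ψ₂ = 0.470
Converged at ψ₂ = 0.470.
  A: x = 0.042, y = 0.217
  B: x = 0.028, y = 0.094
  C: x = 0.254, y = 0.412
  D: x = 0.676, y = 0.277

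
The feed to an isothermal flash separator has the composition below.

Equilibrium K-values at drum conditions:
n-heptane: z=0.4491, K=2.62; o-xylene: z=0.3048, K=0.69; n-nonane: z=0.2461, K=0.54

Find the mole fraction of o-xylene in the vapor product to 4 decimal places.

y_o-xylene = 0.2832

Let β = V/F and solve Σ zᵢ(Kᵢ−1)/(1+β(Kᵢ−1)) = 0.
g(0) = ΣzᵢKᵢ − 1 = 0.5198 and g(1) = 1 − Σzᵢ/Kᵢ = -0.0689, so a root lies in (0, 1).
Newton iteration, β⁰ = 0.5:
  β = 0.5000: g = 0.14312, g' = -0.4886 → β = 0.7929
  β = 0.7929: g = 0.01498, g' = -0.4064 → β = 0.8298
  β = 0.8298: g = 0.00005, g' = -0.4038 → β = 0.8299
Converged at β = 0.8299.
Compositions from xᵢ = zᵢ/(1+β(Kᵢ−1)), yᵢ = Kᵢxᵢ:
  n-heptane: x = 0.1916, y = 0.5019
  o-xylene: x = 0.4104, y = 0.2832
  n-nonane: x = 0.3981, y = 0.2150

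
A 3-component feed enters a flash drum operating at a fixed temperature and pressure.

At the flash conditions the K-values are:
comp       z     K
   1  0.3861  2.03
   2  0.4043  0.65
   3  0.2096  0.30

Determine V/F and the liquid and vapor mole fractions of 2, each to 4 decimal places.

Newton–Raphson from V/F = 0.5:
  V/F = 0.5000: g = -0.13475, g' = -0.4943 → V/F = 0.2274
  V/F = 0.2274: g = -0.00603, g' = -0.4726 → V/F = 0.2147
Converged at V/F = 0.2147.
Compositions from xᵢ = zᵢ/(1+V/F(Kᵢ−1)), yᵢ = Kᵢxᵢ:
  1: x = 0.3162, y = 0.6419
  2: x = 0.4371, y = 0.2841
  3: x = 0.2467, y = 0.0740

V/F = 0.2147, x_2 = 0.4371, y_2 = 0.2841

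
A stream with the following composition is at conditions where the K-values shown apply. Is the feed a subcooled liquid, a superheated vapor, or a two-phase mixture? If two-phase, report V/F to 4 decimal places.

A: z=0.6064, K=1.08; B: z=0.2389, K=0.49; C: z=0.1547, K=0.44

subcooled liquid

ΣzᵢKᵢ = 0.8400; Σzᵢ/Kᵢ = 1.4006.
Since ΣzᵢKᵢ < 1 the mixture is below its bubble point — single liquid phase.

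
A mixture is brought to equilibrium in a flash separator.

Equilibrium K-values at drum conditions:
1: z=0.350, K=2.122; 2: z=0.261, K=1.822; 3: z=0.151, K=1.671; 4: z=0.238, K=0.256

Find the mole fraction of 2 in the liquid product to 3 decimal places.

Let ψ = V/F and solve Σ zᵢ(Kᵢ−1)/(1+ψ(Kᵢ−1)) = 0.
Feasibility: ΣzᵢKᵢ = 1.531, Σzᵢ/Kᵢ = 1.328 — both > 1, two phases present.
Iterate (Newton) starting at ψ = 0.5:
  ψ = 0.500: g = 0.1975, g' = -0.642 → ψ = 0.808
  ψ = 0.808: g = -0.0432, g' = -1.041 → ψ = 0.766
  ψ = 0.766: g = -0.0023, g' = -0.936 → ψ = 0.764
Converged at ψ = 0.764.
Compositions from xᵢ = zᵢ/(1+ψ(Kᵢ−1)), yᵢ = Kᵢxᵢ:
  1: x = 0.188, y = 0.400
  2: x = 0.160, y = 0.292
  3: x = 0.100, y = 0.167
  4: x = 0.551, y = 0.141

x_2 = 0.160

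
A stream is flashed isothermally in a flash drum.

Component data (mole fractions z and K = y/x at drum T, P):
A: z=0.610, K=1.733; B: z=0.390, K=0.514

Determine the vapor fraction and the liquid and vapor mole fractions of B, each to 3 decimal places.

ψ = 0.723, x_B = 0.601, y_B = 0.309

Let ψ = V/F and solve Σ zᵢ(Kᵢ−1)/(1+ψ(Kᵢ−1)) = 0.
Feasibility: ΣzᵢKᵢ = 1.258, Σzᵢ/Kᵢ = 1.111 — both > 1, two phases present.
Binary case is linear: z₁(K₁−1)(1+ψ(K₂−1)) + z₂(K₂−1)(1+ψ(K₁−1)) = 0
⇒ ψ = [z₁(K₁−1)+z₂(K₂−1)] / [−(K₁−1)(K₂−1)] = 0.2576/0.3562 = 0.723
Compositions from xᵢ = zᵢ/(1+ψ(Kᵢ−1)), yᵢ = Kᵢxᵢ:
  A: x = 0.399, y = 0.691
  B: x = 0.601, y = 0.309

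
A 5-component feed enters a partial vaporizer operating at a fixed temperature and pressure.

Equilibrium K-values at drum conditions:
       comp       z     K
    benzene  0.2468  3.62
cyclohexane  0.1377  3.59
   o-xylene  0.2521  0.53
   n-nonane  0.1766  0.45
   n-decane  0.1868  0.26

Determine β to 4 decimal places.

Iterate (Newton) starting at β = 0.56:
  β = 0.5600: g = -0.12960, g' = -0.9446 → β = 0.4228
  β = 0.4228: g = 0.00141, g' = -0.9859 → β = 0.4242
Converged at β = 0.4242.

β = 0.4242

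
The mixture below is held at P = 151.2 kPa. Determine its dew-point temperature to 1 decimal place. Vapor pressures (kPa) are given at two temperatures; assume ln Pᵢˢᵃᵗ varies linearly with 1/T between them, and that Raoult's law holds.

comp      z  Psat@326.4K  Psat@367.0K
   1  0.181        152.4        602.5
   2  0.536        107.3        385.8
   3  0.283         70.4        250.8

Dew-point temperature: Σzᵢ·P/Pᵢˢᵃᵗ(T) = 1. Interpolate ln Pᵢˢᵃᵗ = aᵢ + bᵢ/T.
  T = 326.4 K: ΣzᵢP/Pᵢˢᵃᵗ = 1.5427
  T = 367.0 K: ΣzᵢP/Pᵢˢᵃᵗ = 0.4261
  T = 346.7 K: ΣzᵢP/Pᵢˢᵃᵗ = 0.7807
  T = 336.5 K: ΣzᵢP/Pᵢˢᵃᵗ = 1.0880
  T = 341.6 K: ΣzᵢP/Pᵢˢᵃᵗ = 0.9193
  T = 339.1 K: ΣzᵢP/Pᵢˢᵃᵗ = 0.9978
Interpolating between 336.5 K and 339.1 K gives T ≈ 339.0 K.

T = 339.0 K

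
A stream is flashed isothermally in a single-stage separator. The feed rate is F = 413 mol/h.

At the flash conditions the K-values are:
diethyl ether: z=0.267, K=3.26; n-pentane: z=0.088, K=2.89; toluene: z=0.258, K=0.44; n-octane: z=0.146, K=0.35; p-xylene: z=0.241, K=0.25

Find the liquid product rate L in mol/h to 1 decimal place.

L = 311.7 mol/h

Rachford–Rice: g(ψ) = Σ zᵢ(Kᵢ−1)/(1+ψ(Kᵢ−1)) = 0.
Check two-phase: ΣzᵢKᵢ = 1.350 > 1 and Σzᵢ/Kᵢ = 2.080 > 1, so g(0) = 0.350 > 0 and g(1) = -1.080 < 0.
Newton–Raphson from ψ = 0.5:
  ψ = 0.500: g = -0.2617, g' = -1.022 → ψ = 0.244
  ψ = 0.244: g = 0.0014, g' = -1.113 → ψ = 0.245
Converged at ψ = 0.245.
Then V = ψ·F = 0.2453·413 = 101.3 mol/h and L = F − V = 311.7 mol/h.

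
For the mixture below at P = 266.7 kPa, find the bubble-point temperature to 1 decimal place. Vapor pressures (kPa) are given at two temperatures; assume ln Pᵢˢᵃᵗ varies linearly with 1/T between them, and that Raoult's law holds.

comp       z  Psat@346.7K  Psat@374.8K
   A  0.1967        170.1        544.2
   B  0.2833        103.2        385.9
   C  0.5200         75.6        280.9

Bubble-point temperature: ΣzᵢPᵢˢᵃᵗ(T) = P. Interpolate ln Pᵢˢᵃᵗ = aᵢ + bᵢ/T.
  T = 346.7 K: ΣzᵢPᵢˢᵃᵗ = 102.01 kPa
  T = 374.8 K: ΣzᵢPᵢˢᵃᵗ = 362.44 kPa
  T = 360.8 K: ΣzᵢPᵢˢᵃᵗ = 197.41 kPa
  T = 367.8 K: ΣzᵢPᵢˢᵃᵗ = 269.00 kPa
  T = 364.3 K: ΣzᵢPᵢˢᵃᵗ = 230.77 kPa
  T = 366.1 K: ΣzᵢPᵢˢᵃᵗ = 249.79 kPa
Interpolating between 366.1 K and 367.8 K gives T ≈ 367.6 K.

T = 367.6 K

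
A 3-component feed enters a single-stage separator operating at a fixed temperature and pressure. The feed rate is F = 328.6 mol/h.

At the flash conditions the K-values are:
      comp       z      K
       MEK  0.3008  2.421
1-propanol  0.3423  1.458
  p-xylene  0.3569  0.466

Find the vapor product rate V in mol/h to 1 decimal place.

Iterate (Newton) starting at V/F = 0.32:
  V/F = 0.3200: g = 0.20070, g' = -0.4897 → V/F = 0.7299
  V/F = 0.7299: g = 0.01502, g' = -0.4600 → V/F = 0.7625
  V/F = 0.7625: g = -0.00014, g' = -0.4689 → V/F = 0.7622
Converged at V/F = 0.7622.
Then V = V/F·F = 0.7622·328.6 = 250.5 mol/h and L = F − V = 78.1 mol/h.

V = 250.5 mol/h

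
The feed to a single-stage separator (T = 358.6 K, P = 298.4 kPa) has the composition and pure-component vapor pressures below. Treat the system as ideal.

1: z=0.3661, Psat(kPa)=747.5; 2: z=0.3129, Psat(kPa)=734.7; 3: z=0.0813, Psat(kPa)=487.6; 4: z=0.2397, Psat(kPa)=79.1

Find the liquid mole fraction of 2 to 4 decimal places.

Raoult's law: Kᵢ = Pᵢˢᵃᵗ/P = Pᵢˢᵃᵗ/298.4.
  K_1 = 747.5/298.4 = 2.505027, K_2 = 734.7/298.4 = 2.462131, K_3 = 487.6/298.4 = 1.634048, K_4 = 79.1/298.4 = 0.265080
Material balance + equilibrium reduce to Σ zᵢ(Kᵢ−1)/(1+ψ(Kᵢ−1)) = 0.
g(0) = ΣzᵢKᵢ − 1 = 0.8839 and g(1) = 1 − Σzᵢ/Kᵢ = -0.2272, so a root lies in (0, 1).
Newton–Raphson from ψ = 0.5:
  ψ = 0.5000: g = 0.33933, g' = -0.8356 → ψ = 0.9061
  ψ = 0.9061: g = -0.06461, g' = -1.4451 → ψ = 0.8614
  ψ = 0.8614: g = -0.00428, g' = -1.2633 → ψ = 0.8580
Converged at ψ = 0.8580.
Compositions from xᵢ = zᵢ/(1+ψ(Kᵢ−1)), yᵢ = Kᵢxᵢ:
  1: x = 0.1598, y = 0.4003
  2: x = 0.1388, y = 0.3417
  3: x = 0.0527, y = 0.0860
  4: x = 0.6488, y = 0.1720

x_2 = 0.1388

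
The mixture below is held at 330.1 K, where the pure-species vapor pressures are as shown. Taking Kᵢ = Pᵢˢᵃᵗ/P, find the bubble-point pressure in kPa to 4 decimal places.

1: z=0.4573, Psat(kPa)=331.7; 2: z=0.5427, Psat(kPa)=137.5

Pbub = 226.3077 kPa

At the bubble point ψ → 0, so ΣzᵢKᵢ = 1 with Kᵢ = Pᵢˢᵃᵗ/P ⇒ P = ΣzᵢPᵢˢᵃᵗ.
P = 0.4573·331.7 + 0.5427·137.5 = 226.3077 kPa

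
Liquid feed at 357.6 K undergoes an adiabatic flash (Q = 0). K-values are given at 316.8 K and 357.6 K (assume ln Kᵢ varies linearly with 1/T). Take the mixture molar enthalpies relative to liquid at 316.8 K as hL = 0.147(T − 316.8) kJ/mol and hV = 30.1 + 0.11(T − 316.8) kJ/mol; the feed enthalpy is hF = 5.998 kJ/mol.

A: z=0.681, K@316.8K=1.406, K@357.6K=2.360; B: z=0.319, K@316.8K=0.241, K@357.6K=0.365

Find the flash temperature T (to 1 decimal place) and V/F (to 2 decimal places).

T = 318.8 K, V/F = 0.19

Adiabatic flash: solve Rachford–Rice at each trial T, then check hF = ψ·hV(T) + (1−ψ)·hL(T).
  T = 316.8 K: K = (1.406, 0.241), RR gives ψ = 0.112, H_out = 3.357 kJ/mol
  T = 357.6 K: K = (2.360, 0.365), RR gives ψ = 0.838, H_out = 29.953 kJ/mol
  T = 337.2 K: K = (1.850, 0.300), RR gives ψ = 0.598, H_out = 20.553 kJ/mol
  T = 327.0 K: K = (1.620, 0.270), RR gives ψ = 0.418, H_out = 13.929 kJ/mol
  T = 321.9 K: K = (1.511, 0.255), RR gives ψ = 0.290, H_out = 9.424 kJ/mol
  T = 319.4 K: K = (1.459, 0.248), RR gives ψ = 0.211, H_out = 6.706 kJ/mol
  T = 318.1 K: K = (1.432, 0.245), RR gives ψ = 0.164, H_out = 5.109 kJ/mol
Linear interpolation between T = 318.1 (H_out = 5.109) and T = 319.4 (H_out = 6.706) on hF = 5.998 gives T ≈ 318.8 K, at which ψ = 0.19.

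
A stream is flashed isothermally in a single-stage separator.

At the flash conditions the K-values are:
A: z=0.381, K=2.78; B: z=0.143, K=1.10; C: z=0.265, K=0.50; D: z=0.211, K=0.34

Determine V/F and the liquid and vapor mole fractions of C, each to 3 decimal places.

V/F = 0.482, x_C = 0.349, y_C = 0.175

Newton–Raphson from V/F = 0.5:
  V/F = 0.500: g = -0.0121, g' = -0.662 → V/F = 0.482
Converged at V/F = 0.482.
Compositions from xᵢ = zᵢ/(1+V/F(Kᵢ−1)), yᵢ = Kᵢxᵢ:
  A: x = 0.205, y = 0.570
  B: x = 0.136, y = 0.150
  C: x = 0.349, y = 0.175
  D: x = 0.309, y = 0.105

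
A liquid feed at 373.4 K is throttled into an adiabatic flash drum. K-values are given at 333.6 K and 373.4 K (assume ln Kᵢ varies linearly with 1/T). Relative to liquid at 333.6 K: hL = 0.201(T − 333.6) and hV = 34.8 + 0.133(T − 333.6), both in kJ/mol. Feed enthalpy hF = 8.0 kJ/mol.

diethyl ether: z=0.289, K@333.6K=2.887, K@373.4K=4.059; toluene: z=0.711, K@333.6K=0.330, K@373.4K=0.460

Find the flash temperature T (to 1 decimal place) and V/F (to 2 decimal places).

Adiabatic flash: solve Rachford–Rice at each trial T, then check hF = ψ·hV(T) + (1−ψ)·hL(T).
  T = 333.6 K: K = (2.887, 0.330), RR gives ψ = 0.055, H_out = 1.899 kJ/mol
  T = 373.4 K: K = (4.059, 0.460), RR gives ψ = 0.303, H_out = 17.716 kJ/mol
  T = 353.5 K: K = (3.456, 0.393), RR gives ψ = 0.187, H_out = 10.250 kJ/mol
  T = 343.6 K: K = (3.168, 0.361), RR gives ψ = 0.125, H_out = 6.262 kJ/mol
  T = 348.6 K: K = (3.313, 0.377), RR gives ψ = 0.157, H_out = 8.309 kJ/mol
  T = 346.1 K: K = (3.240, 0.369), RR gives ψ = 0.141, H_out = 7.295 kJ/mol
  T = 347.4 K: K = (3.278, 0.373), RR gives ψ = 0.149, H_out = 7.824 kJ/mol
Linear interpolation between T = 347.4 (H_out = 7.824) and T = 348.6 (H_out = 8.309) on hF = 8.0 gives T ≈ 347.8 K, at which ψ = 0.15.

T = 347.8 K, V/F = 0.15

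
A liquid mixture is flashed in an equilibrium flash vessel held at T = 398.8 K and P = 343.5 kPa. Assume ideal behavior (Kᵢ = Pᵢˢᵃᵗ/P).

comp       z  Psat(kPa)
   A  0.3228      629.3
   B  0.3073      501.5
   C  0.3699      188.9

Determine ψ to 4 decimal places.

ψ = 0.8148

Raoult's law: Kᵢ = Pᵢˢᵃᵗ/P = Pᵢˢᵃᵗ/343.5.
  K_A = 629.3/343.5 = 1.832023, K_B = 501.5/343.5 = 1.459971, K_C = 188.9/343.5 = 0.549927
Material balance + equilibrium reduce to Σ zᵢ(Kᵢ−1)/(1+ψ(Kᵢ−1)) = 0.
Check two-phase: ΣzᵢKᵢ = 1.2434 > 1 and Σzᵢ/Kᵢ = 1.0593 > 1, so g(0) = 0.2434 > 0 and g(1) = -0.0593 < 0.
Iterate (Newton) starting at ψ = 0.63:
  ψ = 0.6300: g = 0.05343, g' = -0.2812 → ψ = 0.8200
  ψ = 0.8200: g = -0.00157, g' = -0.3015 → ψ = 0.8148
Converged at ψ = 0.8148.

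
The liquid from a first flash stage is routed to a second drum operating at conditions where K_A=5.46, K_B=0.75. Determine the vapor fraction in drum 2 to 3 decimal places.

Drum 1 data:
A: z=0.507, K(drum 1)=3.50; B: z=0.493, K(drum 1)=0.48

Drum 1:
Rachford–Rice: g(ψ₁) = Σ zᵢ(Kᵢ−1)/(1+ψ₁(Kᵢ−1)) = 0.
g(0) = ΣzᵢKᵢ − 1 = 1.011 and g(1) = 1 − Σzᵢ/Kᵢ = -0.172, so a root lies in (0, 1).
Iterate (Newton) starting at ψ₁ = 0.48:
  ψ₁ = 0.480: g = 0.2345, g' = -0.891 → ψ₁ = 0.743
  ψ₁ = 0.743: g = 0.0258, g' = -0.742 → ψ₁ = 0.778
Converged at ψ₁ = 0.778.
Drum-1 compositions:
  A: x = 0.172, y = 0.603
  B: x = 0.828, y = 0.397
Drum-2 feed = drum-1 liquid: z₂ = (0.1722, 0.8278).
Drum 2:
Material balance + equilibrium reduce to Σ zᵢ(Kᵢ−1)/(1+ψ₂(Kᵢ−1)) = 0.
g(0) = ΣzᵢKᵢ − 1 = 0.561 and g(1) = 1 − Σzᵢ/Kᵢ = -0.135, so a root lies in (0, 1).
Newton iteration, ψ₂⁰ = 0.5:
  ψ₂ = 0.500: g = 0.0012, g' = -0.396 → ψ₂ = 0.503
Converged at ψ₂ = 0.503.
  A: x = 0.053, y = 0.290
  B: x = 0.947, y = 0.710

V/F (drum 2) = 0.503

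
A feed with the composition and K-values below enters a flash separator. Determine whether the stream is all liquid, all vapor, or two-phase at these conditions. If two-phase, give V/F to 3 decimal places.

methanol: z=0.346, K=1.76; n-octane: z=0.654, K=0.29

all liquid

ΣzᵢKᵢ = 0.799; Σzᵢ/Kᵢ = 2.452.
Since ΣzᵢKᵢ < 1 the mixture is below its bubble point — single liquid phase.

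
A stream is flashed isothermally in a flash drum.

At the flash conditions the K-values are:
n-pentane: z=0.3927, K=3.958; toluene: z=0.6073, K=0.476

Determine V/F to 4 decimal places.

Binary case is linear: z₁(K₁−1)(1+V/F(K₂−1)) + z₂(K₂−1)(1+V/F(K₁−1)) = 0
⇒ V/F = [z₁(K₁−1)+z₂(K₂−1)] / [−(K₁−1)(K₂−1)] = 0.84338/1.54999 = 0.5441

V/F = 0.5441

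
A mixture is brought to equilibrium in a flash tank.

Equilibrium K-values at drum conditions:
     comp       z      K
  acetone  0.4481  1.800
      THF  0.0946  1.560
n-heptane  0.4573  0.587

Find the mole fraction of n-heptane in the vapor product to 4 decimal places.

y_n-heptane = 0.3793

Newton iteration, V/F⁰ = 0.5:
  V/F = 0.5000: g = 0.05943, g' = -0.2883 → V/F = 0.7061
  V/F = 0.7061: g = 0.00042, g' = -0.2878 → V/F = 0.7076
Converged at V/F = 0.7076.
Compositions from xᵢ = zᵢ/(1+V/F(Kᵢ−1)), yᵢ = Kᵢxᵢ:
  acetone: x = 0.2861, y = 0.5150
  THF: x = 0.0678, y = 0.1057
  n-heptane: x = 0.6461, y = 0.3793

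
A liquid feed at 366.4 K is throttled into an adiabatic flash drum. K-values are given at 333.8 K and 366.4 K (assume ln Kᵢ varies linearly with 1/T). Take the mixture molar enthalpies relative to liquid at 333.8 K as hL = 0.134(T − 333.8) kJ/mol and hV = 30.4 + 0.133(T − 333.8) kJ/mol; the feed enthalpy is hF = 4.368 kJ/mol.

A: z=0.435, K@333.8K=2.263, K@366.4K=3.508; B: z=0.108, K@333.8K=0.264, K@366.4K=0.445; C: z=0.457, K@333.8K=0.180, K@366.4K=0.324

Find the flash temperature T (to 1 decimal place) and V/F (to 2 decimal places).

T = 336.6 K, V/F = 0.13

Adiabatic flash: solve Rachford–Rice at each trial T, then check hF = ψ·hV(T) + (1−ψ)·hL(T).
  T = 333.8 K: K = (2.263, 0.264, 0.180), RR gives ψ = 0.094, H_out = 2.847 kJ/mol
  T = 366.4 K: K = (3.508, 0.445, 0.324), RR gives ψ = 0.440, H_out = 17.719 kJ/mol
  T = 350.1 K: K = (2.846, 0.347, 0.245), RR gives ψ = 0.285, H_out = 10.839 kJ/mol
  T = 342.0 K: K = (2.547, 0.304, 0.211), RR gives ψ = 0.198, H_out = 7.130 kJ/mol
  T = 337.9 K: K = (2.402, 0.283, 0.195), RR gives ψ = 0.149, H_out = 5.077 kJ/mol
  T = 335.9 K: K = (2.334, 0.274, 0.188), RR gives ψ = 0.123, H_out = 4.015 kJ/mol
Linear interpolation between T = 335.9 (H_out = 4.015) and T = 337.9 (H_out = 5.077) on hF = 4.368 gives T ≈ 336.6 K, at which ψ = 0.13.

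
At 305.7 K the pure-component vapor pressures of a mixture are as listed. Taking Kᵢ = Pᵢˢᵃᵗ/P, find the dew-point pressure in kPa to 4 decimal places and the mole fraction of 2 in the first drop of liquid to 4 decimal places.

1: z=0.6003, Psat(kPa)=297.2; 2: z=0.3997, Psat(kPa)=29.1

At the dew point ψ → 1, so Σzᵢ/Kᵢ = 1 with Kᵢ = Pᵢˢᵃᵗ/P ⇒ 1/P = Σzᵢ/Pᵢˢᵃᵗ.
1/P = 0.6003/297.2 + 0.3997/29.1 = 0.0157552 ⇒ P = 63.4709 kPa
xᵢ = zᵢP/Pᵢˢᵃᵗ ⇒ x_2 = 0.3997·63.4709/29.1 = 0.8718

Pdew = 63.4709 kPa, x_2 = 0.8718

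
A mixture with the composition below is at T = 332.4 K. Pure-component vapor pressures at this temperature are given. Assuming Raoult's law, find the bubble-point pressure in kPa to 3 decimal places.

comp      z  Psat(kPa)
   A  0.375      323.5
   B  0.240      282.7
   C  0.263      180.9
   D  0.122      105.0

At the bubble point ψ → 0, so ΣzᵢKᵢ = 1 with Kᵢ = Pᵢˢᵃᵗ/P ⇒ P = ΣzᵢPᵢˢᵃᵗ.
P = 0.375·323.5 + 0.240·282.7 + 0.263·180.9 + 0.122·105.0 = 249.547 kPa

Pbub = 249.547 kPa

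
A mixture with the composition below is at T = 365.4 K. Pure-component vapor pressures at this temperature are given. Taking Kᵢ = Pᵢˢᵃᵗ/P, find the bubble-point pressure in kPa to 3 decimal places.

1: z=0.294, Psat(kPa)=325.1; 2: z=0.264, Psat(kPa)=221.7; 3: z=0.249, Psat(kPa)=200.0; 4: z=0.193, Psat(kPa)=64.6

Pbub = 216.376 kPa

At the bubble point ψ → 0, so ΣzᵢKᵢ = 1 with Kᵢ = Pᵢˢᵃᵗ/P ⇒ P = ΣzᵢPᵢˢᵃᵗ.
P = 0.294·325.1 + 0.264·221.7 + 0.249·200.0 + 0.193·64.6 = 216.376 kPa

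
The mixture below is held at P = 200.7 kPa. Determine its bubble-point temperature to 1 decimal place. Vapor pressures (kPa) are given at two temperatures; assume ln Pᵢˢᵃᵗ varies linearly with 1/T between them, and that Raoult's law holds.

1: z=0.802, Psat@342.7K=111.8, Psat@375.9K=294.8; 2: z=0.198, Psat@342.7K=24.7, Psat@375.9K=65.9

Bubble-point temperature: ΣzᵢPᵢˢᵃᵗ(T) = P. Interpolate ln Pᵢˢᵃᵗ = aᵢ + bᵢ/T.
  T = 342.7 K: ΣzᵢPᵢˢᵃᵗ = 94.55 kPa
  T = 375.9 K: ΣzᵢPᵢˢᵃᵗ = 249.48 kPa
  T = 359.3 K: ΣzᵢPᵢˢᵃᵗ = 157.07 kPa
  T = 367.6 K: ΣzᵢPᵢˢᵃᵗ = 198.99 kPa
  T = 371.8 K: ΣzᵢPᵢˢᵃᵗ = 223.39 kPa
  T = 369.7 K: ΣzᵢPᵢˢᵃᵗ = 210.91 kPa
Interpolating between 367.6 K and 369.7 K gives T ≈ 367.9 K.

T = 367.9 K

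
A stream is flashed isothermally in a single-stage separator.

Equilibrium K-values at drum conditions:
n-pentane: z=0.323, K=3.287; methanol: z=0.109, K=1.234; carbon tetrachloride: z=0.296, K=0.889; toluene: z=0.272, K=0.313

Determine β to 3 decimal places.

Material balance + equilibrium reduce to Σ zᵢ(Kᵢ−1)/(1+β(Kᵢ−1)) = 0.
g(0) = ΣzᵢKᵢ − 1 = 0.544 and g(1) = 1 − Σzᵢ/Kᵢ = -0.389, so a root lies in (0, 1).
Newton–Raphson from β = 0.5:
  β = 0.500: g = 0.0480, g' = -0.674 → β = 0.571
Converged at β = 0.571.

β = 0.571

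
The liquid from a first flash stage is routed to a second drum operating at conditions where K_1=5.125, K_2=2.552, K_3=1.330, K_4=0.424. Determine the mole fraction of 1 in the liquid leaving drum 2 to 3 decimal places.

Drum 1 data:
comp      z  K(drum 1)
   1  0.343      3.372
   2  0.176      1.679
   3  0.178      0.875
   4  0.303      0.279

x_1 (drum 2) = 0.054

Drum 1:
Newton–Raphson from ψ₁ = 0.5:
  ψ₁ = 0.500: g = 0.0961, g' = -0.837 → ψ₁ = 0.615
  ψ₁ = 0.615: g = -0.0012, g' = -0.871 → ψ₁ = 0.613
Converged at ψ₁ = 0.613.
Drum-1 compositions:
  1: x = 0.140, y = 0.471
  2: x = 0.124, y = 0.209
  3: x = 0.193, y = 0.169
  4: x = 0.543, y = 0.152
Drum-2 feed = drum-1 liquid: z₂ = (0.1397, 0.1243, 0.1928, 0.5432).
Drum 2:
Newton–Raphson from ψ₂ = 0.6:
  ψ₂ = 0.600: g = -0.1594, g' = -0.713 → ψ₂ = 0.376
  ψ₂ = 0.376: g = 0.0046, g' = -0.795 → ψ₂ = 0.382
Converged at ψ₂ = 0.382.
  1: x = 0.054, y = 0.278
  2: x = 0.078, y = 0.199
  3: x = 0.171, y = 0.228
  4: x = 0.697, y = 0.295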